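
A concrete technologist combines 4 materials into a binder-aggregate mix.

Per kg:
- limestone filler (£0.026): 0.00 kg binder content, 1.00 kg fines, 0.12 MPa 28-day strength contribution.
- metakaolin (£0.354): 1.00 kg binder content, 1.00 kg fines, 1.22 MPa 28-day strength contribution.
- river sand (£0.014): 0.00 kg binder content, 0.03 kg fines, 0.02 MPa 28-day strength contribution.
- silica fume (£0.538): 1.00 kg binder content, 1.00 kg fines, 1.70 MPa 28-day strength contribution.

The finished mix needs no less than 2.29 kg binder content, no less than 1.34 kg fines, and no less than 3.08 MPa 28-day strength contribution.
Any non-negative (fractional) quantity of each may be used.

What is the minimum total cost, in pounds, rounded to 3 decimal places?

Let x1 = kg of limestone filler, x2 = kg of metakaolin, x3 = kg of river sand, x4 = kg of silica fume.
Minimize 0.026x1 + 0.354x2 + 0.014x3 + 0.538x4 s.t.:
  1x2 + 1x4 ≥ 2.29   (binder content)
  1x1 + 1x2 + 0.03x3 + 1x4 ≥ 1.34   (fines)
  0.12x1 + 1.22x2 + 0.02x3 + 1.7x4 ≥ 3.08   (28-day strength contribution)
  x1, x2, x3, x4 ≥ 0.
At the optimum only limestone filler, metakaolin are positive (river sand, silica fume = 0). The binder content and 28-day strength contribution requirements are met with equality.
So limestone filler = 2.385 kg, metakaolin = 2.29 kg.
Hence cost = 0.026·2.385 + 0.354·2.29 = £0.87267.

£0.873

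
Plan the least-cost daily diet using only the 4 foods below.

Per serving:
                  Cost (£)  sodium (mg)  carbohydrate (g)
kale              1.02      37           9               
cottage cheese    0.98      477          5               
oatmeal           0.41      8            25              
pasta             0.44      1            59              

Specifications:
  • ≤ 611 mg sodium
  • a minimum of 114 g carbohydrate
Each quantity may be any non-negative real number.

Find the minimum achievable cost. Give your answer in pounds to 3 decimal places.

£0.850

Treat it as an LP. Let x1 = servings of kale, x2 = servings of cottage cheese, x3 = servings of oatmeal, x4 = servings of pasta.
Minimize 1.02x1 + 0.98x2 + 0.41x3 + 0.44x4 s.t.:
  37x1 + 477x2 + 8x3 + 1x4 ≤ 611   (sodium)
  9x1 + 5x2 + 25x3 + 59x4 ≥ 114   (carbohydrate)
  x1, x2, x3, x4 ≥ 0.
The optimal basis is {pasta}; kale, cottage cheese, oatmeal drop out. The carbohydrate requirement is met with equality.
Optimal quantities: pasta = 1.932 servings.
Cost = 0.44·1.932 = 0.85008.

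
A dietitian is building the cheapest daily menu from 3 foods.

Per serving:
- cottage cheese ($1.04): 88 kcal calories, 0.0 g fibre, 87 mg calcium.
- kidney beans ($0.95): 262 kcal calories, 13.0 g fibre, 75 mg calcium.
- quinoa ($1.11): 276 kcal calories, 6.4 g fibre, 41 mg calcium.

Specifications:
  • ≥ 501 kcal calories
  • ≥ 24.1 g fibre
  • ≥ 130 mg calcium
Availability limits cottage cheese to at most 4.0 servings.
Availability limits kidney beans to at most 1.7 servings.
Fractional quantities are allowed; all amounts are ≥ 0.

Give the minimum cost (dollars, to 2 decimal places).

Treat it as an LP. Let x1 = servings of cottage cheese, x2 = servings of kidney beans, x3 = servings of quinoa.
Minimise 1.04x1 + 0.95x2 + 1.11x3 with:
  88x1 + 262x2 + 276x3 ≥ 501   (calories)
  13x2 + 6.4x3 ≥ 24.1   (fibre)
  87x1 + 75x2 + 41x3 ≥ 130   (calcium)
  x1 ≤ 4
  x2 ≤ 1.7
  x1, x2, x3 ≥ 0.
The cheapest feasible vertex uses only kidney beans, quinoa; cottage cheese is not used. There the fibre and the kidney beans cap constraints are tight.
So kidney beans = 1.7 servings, quinoa = 0.3125 servings.
Objective = 0.95·1.7 + 1.11·0.3125 = 1.9619.

$1.96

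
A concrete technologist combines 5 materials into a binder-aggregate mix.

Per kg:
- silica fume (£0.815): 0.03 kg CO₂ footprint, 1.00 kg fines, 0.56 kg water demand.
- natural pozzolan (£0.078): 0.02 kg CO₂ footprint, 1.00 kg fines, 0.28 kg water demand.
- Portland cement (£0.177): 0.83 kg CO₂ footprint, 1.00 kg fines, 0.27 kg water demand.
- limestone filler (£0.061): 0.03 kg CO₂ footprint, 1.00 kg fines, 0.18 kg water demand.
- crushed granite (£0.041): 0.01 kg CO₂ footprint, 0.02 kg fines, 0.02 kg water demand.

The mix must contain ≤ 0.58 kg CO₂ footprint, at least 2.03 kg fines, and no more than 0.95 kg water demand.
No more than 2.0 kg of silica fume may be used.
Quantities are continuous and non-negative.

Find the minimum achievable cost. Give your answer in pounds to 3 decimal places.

£0.124

This is a linear program. Let x1 = kg of silica fume, x2 = kg of natural pozzolan, x3 = kg of Portland cement, x4 = kg of limestone filler, x5 = kg of crushed granite.
min 0.815x1 + 0.078x2 + 0.177x3 + 0.061x4 + 0.041x5 with:
  0.03x1 + 0.02x2 + 0.83x3 + 0.03x4 + 0.01x5 ≤ 0.58   (CO₂ footprint)
  1x1 + 1x2 + 1x3 + 1x4 + 0.02x5 ≥ 2.03   (fines)
  0.56x1 + 0.28x2 + 0.27x3 + 0.18x4 + 0.02x5 ≤ 0.95   (water demand)
  x1 ≤ 2
  x1, x2, x3, x4, x5 ≥ 0.
At the optimum only limestone filler is positive (silica fume, natural pozzolan, Portland cement, crushed granite = 0). The fines requirement is met with equality.
So limestone filler = 2.03 kg.
Hence cost = 0.061·2.03 = £0.12383.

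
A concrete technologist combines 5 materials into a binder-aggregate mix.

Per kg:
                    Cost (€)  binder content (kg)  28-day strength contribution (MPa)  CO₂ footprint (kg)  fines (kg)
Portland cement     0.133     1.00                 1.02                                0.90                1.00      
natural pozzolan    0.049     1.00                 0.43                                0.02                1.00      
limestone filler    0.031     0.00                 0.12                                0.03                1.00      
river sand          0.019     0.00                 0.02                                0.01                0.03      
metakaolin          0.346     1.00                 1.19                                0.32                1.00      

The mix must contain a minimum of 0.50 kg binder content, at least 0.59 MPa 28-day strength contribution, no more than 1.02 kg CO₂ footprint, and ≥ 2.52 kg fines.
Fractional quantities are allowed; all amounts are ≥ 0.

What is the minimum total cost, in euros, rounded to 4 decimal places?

€0.0948

This is a linear program. Let x1 = kg of Portland cement, x2 = kg of natural pozzolan, x3 = kg of limestone filler, x4 = kg of river sand, x5 = kg of metakaolin.
Minimize 0.133x1 + 0.049x2 + 0.031x3 + 0.019x4 + 0.346x5 subject to:
  1x1 + 1x2 + 1x5 ≥ 0.5   (binder content)
  1.02x1 + 0.43x2 + 0.12x3 + 0.02x4 + 1.19x5 ≥ 0.59   (28-day strength contribution)
  0.9x1 + 0.02x2 + 0.03x3 + 0.01x4 + 0.32x5 ≤ 1.02   (CO₂ footprint)
  1x1 + 1x2 + 1x3 + 0.03x4 + 1x5 ≥ 2.52   (fines)
  x1, x2, x3, x4, x5 ≥ 0.
The optimal basis is {natural pozzolan, limestone filler}; Portland cement, river sand, metakaolin drop out. There the 28-day strength contribution and fines constraints are tight.
Solving gives x2 = 0.9277, x3 = 1.592.
Hence cost = 0.049·0.9277 + 0.031·1.592 = €0.094809.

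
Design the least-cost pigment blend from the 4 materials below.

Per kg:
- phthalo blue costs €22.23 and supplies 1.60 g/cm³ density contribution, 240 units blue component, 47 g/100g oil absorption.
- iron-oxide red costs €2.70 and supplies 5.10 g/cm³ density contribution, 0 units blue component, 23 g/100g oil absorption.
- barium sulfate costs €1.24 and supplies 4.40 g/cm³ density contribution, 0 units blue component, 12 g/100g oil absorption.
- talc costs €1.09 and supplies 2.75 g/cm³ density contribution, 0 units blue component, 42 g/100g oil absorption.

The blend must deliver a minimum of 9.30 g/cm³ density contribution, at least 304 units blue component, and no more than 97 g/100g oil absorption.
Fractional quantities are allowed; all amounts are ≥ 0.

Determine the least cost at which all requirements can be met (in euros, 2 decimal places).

This is a linear program. Let x1 = kg of phthalo blue, x2 = kg of iron-oxide red, x3 = kg of barium sulfate, x4 = kg of talc.
min 22.23x1 + 2.7x2 + 1.24x3 + 1.09x4 with:
  1.6x1 + 5.1x2 + 4.4x3 + 2.75x4 ≥ 9.3   (density contribution)
  240x1 ≥ 304   (blue component)
  47x1 + 23x2 + 12x3 + 42x4 ≤ 97   (oil absorption)
  x1, x2, x3, x4 ≥ 0.
At the optimum only phthalo blue, barium sulfate are positive (iron-oxide red, talc = 0). Binding constraints: density contribution and blue component.
Optimal quantities: phthalo blue = 1.2667 kg, barium sulfate = 1.653 kg.
Objective = 22.23·1.2667 + 1.24·1.653 = 30.2085.

€30.21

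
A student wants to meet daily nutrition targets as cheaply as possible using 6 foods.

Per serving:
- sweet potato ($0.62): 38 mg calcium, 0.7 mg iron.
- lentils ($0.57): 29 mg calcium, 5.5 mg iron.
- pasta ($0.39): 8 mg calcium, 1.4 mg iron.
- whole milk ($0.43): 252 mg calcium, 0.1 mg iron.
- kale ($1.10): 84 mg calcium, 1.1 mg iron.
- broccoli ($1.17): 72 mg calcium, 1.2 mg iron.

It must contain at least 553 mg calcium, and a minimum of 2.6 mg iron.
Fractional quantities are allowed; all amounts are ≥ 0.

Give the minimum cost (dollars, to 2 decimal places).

$1.17

Let x1 = servings of sweet potato, x2 = servings of lentils, x3 = servings of pasta, x4 = servings of whole milk, x5 = servings of kale, x6 = servings of broccoli.
Minimise 0.62x1 + 0.57x2 + 0.39x3 + 0.43x4 + 1.1x5 + 1.17x6 s.t.:
  38x1 + 29x2 + 8x3 + 252x4 + 84x5 + 72x6 ≥ 553   (calcium)
  0.7x1 + 5.5x2 + 1.4x3 + 0.1x4 + 1.1x5 + 1.2x6 ≥ 2.6   (iron)
  x1, x2, x3, x4, x5, x6 ≥ 0.
The cheapest feasible vertex uses only lentils, whole milk; sweet potato, pasta, kale, broccoli are not used. The calcium and iron requirements are met with equality.
Optimal quantities: lentils = 0.4337 servings, whole milk = 2.145 servings.
Objective = 0.57·0.4337 + 0.43·2.145 = 1.1696.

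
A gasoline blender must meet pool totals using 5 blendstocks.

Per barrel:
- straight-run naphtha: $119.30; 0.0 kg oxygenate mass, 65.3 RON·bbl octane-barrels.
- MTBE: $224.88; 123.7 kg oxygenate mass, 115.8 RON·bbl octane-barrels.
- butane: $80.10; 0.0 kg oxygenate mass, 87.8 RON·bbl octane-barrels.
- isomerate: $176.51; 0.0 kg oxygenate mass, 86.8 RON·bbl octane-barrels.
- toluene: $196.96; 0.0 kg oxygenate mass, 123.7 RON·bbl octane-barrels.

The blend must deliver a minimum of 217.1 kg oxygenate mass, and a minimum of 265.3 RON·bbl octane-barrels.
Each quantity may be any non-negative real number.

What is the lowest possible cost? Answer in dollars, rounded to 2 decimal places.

Let x1 = barrels of straight-run naphtha, x2 = barrels of MTBE, x3 = barrels of butane, x4 = barrels of isomerate, x5 = barrels of toluene.
Minimise 119.3x1 + 224.88x2 + 80.1x3 + 176.51x4 + 196.96x5 subject to:
  123.7x2 ≥ 217.1   (oxygenate mass)
  65.3x1 + 115.8x2 + 87.8x3 + 86.8x4 + 123.7x5 ≥ 265.3   (octane-barrels)
  x1, x2, x3, x4, x5 ≥ 0.
The cheapest feasible vertex uses only MTBE, butane; straight-run naphtha, isomerate, toluene are not used. The oxygenate mass and octane-barrels requirements are met with equality.
That vertex is x2 = 1.75505, x3 = 0.70689.
Cost = 224.88·1.75505 + 80.1·0.70689 = 451.2975.

$451.30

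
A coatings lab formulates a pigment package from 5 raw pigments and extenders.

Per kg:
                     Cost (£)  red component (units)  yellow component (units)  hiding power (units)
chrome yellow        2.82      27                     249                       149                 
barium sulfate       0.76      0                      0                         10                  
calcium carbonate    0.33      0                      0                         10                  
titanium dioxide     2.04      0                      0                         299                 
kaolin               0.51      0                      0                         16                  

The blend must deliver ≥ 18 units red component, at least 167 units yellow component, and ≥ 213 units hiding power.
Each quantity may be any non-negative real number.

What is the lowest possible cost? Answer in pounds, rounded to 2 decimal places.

£2.66

Treat it as an LP. Let x1 = kg of chrome yellow, x2 = kg of barium sulfate, x3 = kg of calcium carbonate, x4 = kg of titanium dioxide, x5 = kg of kaolin.
min 2.82x1 + 0.76x2 + 0.33x3 + 2.04x4 + 0.51x5 with:
  27x1 ≥ 18   (red component)
  249x1 ≥ 167   (yellow component)
  149x1 + 10x2 + 10x3 + 299x4 + 16x5 ≥ 213   (hiding power)
  x1, x2, x3, x4, x5 ≥ 0.
The minimum-cost mix takes nothing from barium sulfate, calcium carbonate, kaolin — only chrome yellow, titanium dioxide. The yellow component and hiding power requirements are met with equality.
So chrome yellow = 0.6707 kg, titanium dioxide = 0.3782 kg.
Cost = 2.82·0.6707 + 2.04·0.3782 = 2.6629.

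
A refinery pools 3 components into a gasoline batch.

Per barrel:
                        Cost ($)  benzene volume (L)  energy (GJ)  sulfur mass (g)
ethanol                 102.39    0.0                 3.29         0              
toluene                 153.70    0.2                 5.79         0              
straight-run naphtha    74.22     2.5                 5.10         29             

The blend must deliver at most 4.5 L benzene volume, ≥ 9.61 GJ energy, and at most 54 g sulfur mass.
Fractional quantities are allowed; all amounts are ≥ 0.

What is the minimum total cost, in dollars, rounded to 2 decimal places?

$145.40

Treat it as an LP. Let x1 = barrels of ethanol, x2 = barrels of toluene, x3 = barrels of straight-run naphtha.
min 102.39x1 + 153.7x2 + 74.22x3 s.t.:
  0.2x2 + 2.5x3 ≤ 4.5   (benzene volume)
  3.29x1 + 5.79x2 + 5.1x3 ≥ 9.61   (energy)
  29x3 ≤ 54   (sulfur mass)
  x1, x2, x3 ≥ 0.
The cheapest feasible vertex uses only toluene, straight-run naphtha; ethanol is not used. The benzene volume and energy requirements are met with equality.
Solving gives x2 = 0.079896, x3 = 1.7936.
Hence cost = 153.7·0.079896 + 74.22·1.7936 = $145.4010.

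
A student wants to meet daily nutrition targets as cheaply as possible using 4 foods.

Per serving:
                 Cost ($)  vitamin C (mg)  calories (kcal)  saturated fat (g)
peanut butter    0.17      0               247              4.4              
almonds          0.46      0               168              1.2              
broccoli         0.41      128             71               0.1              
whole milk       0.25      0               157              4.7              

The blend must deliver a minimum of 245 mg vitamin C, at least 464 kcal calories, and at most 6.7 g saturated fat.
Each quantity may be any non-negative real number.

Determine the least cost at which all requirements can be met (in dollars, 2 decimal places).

$1.01

Let x1 = servings of peanut butter, x2 = servings of almonds, x3 = servings of broccoli, x4 = servings of whole milk.
min 0.17x1 + 0.46x2 + 0.41x3 + 0.25x4 with:
  128x3 ≥ 245   (vitamin C)
  247x1 + 168x2 + 71x3 + 157x4 ≥ 464   (calories)
  4.4x1 + 1.2x2 + 0.1x3 + 4.7x4 ≤ 6.7   (saturated fat)
  x1, x2, x3, x4 ≥ 0.
The cheapest feasible vertex uses only peanut butter, broccoli; almonds, whole milk are not used. There the vitamin C and calories constraints are tight.
So peanut butter = 1.328 servings, broccoli = 1.914 servings.
Total cost: 0.17·1.328 + 0.41·1.914 = 1.0105.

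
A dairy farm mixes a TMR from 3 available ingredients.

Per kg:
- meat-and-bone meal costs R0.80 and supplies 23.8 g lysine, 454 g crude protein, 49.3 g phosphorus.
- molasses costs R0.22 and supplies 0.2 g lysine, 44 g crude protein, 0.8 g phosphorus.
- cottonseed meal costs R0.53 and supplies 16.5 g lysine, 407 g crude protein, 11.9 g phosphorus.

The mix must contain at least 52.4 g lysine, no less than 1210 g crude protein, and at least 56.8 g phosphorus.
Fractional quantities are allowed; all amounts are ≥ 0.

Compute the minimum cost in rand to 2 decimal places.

R1.70

This is a linear program. Let x1 = kg of meat-and-bone meal, x2 = kg of molasses, x3 = kg of cottonseed meal.
min 0.8x1 + 0.22x2 + 0.53x3 with:
  23.8x1 + 0.2x2 + 16.5x3 ≥ 52.4   (lysine)
  454x1 + 44x2 + 407x3 ≥ 1210   (crude protein)
  49.3x1 + 0.8x2 + 11.9x3 ≥ 56.8   (phosphorus)
  x1, x2, x3 ≥ 0.
The cheapest feasible vertex uses only meat-and-bone meal, cottonseed meal; molasses is not used. Binding constraints: lysine and phosphorus.
That vertex is x1 = 0.5915, x3 = 2.323.
Cost = 0.8·0.5915 + 0.53·2.323 = 1.7044.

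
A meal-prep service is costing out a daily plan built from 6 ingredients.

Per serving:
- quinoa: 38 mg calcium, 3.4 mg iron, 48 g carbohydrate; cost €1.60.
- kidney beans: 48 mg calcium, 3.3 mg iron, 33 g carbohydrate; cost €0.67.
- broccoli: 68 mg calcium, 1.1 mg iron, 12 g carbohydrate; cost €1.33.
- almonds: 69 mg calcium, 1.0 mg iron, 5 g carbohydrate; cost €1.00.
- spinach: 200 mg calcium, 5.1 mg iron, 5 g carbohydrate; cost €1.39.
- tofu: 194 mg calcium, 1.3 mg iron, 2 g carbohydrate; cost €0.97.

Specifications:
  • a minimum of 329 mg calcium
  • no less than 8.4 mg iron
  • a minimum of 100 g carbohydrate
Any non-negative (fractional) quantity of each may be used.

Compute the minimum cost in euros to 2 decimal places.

€2.92

This is a linear program. Let x1 = servings of quinoa, x2 = servings of kidney beans, x3 = servings of broccoli, x4 = servings of almonds, x5 = servings of spinach, x6 = servings of tofu.
Minimise 1.6x1 + 0.67x2 + 1.33x3 + 1x4 + 1.39x5 + 0.97x6 subject to:
  38x1 + 48x2 + 68x3 + 69x4 + 200x5 + 194x6 ≥ 329   (calcium)
  3.4x1 + 3.3x2 + 1.1x3 + 1x4 + 5.1x5 + 1.3x6 ≥ 8.4   (iron)
  48x1 + 33x2 + 12x3 + 5x4 + 5x5 + 2x6 ≥ 100   (carbohydrate)
  x1, x2, x3, x4, x5, x6 ≥ 0.
The optimal basis is {kidney beans, tofu}; quinoa, broccoli, almonds, spinach drop out. There the calcium and carbohydrate constraints are tight.
So kidney beans = 2.972 servings, tofu = 0.9605 servings.
Total cost: 0.67·2.972 + 0.97·0.9605 = 2.9229.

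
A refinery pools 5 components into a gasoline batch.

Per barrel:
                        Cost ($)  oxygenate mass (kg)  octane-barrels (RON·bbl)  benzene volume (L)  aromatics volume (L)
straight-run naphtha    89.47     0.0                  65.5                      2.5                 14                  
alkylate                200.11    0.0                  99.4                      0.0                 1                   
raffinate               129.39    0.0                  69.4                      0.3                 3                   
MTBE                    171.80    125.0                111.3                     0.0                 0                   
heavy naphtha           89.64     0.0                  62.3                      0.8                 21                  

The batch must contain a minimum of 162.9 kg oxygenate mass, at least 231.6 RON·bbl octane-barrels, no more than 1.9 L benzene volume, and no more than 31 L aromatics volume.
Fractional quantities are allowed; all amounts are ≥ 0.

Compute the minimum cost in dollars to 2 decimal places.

$346.16

This is a linear program. Let x1 = barrels of straight-run naphtha, x2 = barrels of alkylate, x3 = barrels of raffinate, x4 = barrels of MTBE, x5 = barrels of heavy naphtha.
Minimize 89.47x1 + 200.11x2 + 129.39x3 + 171.8x4 + 89.64x5 s.t.:
  125x4 ≥ 162.9   (oxygenate mass)
  65.5x1 + 99.4x2 + 69.4x3 + 111.3x4 + 62.3x5 ≥ 231.6   (octane-barrels)
  2.5x1 + 0.3x3 + 0.8x5 ≤ 1.9   (benzene volume)
  14x1 + 1x2 + 3x3 + 21x5 ≤ 31   (aromatics volume)
  x1, x2, x3, x4, x5 ≥ 0.
The optimal basis is {straight-run naphtha, MTBE, heavy naphtha}; alkylate, raffinate drop out. The oxygenate mass, octane-barrels, benzene volume requirements are met with equality.
Optimal quantities: straight-run naphtha = 0.47535 barrels, MTBE = 1.3032 barrels, heavy naphtha = 0.88955 barrels.
Objective = 89.47·0.47535 + 171.8·1.3032 + 89.64·0.88955 = 346.1586.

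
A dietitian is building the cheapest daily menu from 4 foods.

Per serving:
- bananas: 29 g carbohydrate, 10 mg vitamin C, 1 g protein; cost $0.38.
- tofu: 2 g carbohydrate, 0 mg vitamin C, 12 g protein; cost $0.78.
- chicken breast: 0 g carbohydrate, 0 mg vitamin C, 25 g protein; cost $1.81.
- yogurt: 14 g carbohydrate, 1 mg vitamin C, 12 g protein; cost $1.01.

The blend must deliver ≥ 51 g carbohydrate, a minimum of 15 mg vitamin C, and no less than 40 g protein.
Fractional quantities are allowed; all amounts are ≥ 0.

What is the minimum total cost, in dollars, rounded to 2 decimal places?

$3.08

Set it up as a linear program. Let x1 = servings of bananas, x2 = servings of tofu, x3 = servings of chicken breast, x4 = servings of yogurt.
min 0.38x1 + 0.78x2 + 1.81x3 + 1.01x4 subject to:
  29x1 + 2x2 + 14x4 ≥ 51   (carbohydrate)
  10x1 + 1x4 ≥ 15   (vitamin C)
  1x1 + 12x2 + 25x3 + 12x4 ≥ 40   (protein)
  x1, x2, x3, x4 ≥ 0.
The minimum-cost mix takes nothing from chicken breast, yogurt — only bananas, tofu. The carbohydrate and protein requirements are met with equality.
Optimal quantities: bananas = 1.538 servings, tofu = 3.205 servings.
Cost = 0.38·1.538 + 0.78·3.205 = 3.0843.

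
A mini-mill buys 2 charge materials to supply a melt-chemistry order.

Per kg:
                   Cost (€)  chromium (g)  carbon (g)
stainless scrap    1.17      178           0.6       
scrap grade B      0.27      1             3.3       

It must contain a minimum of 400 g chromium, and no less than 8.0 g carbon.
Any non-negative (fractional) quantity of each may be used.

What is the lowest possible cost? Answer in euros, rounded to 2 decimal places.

€3.16

Let x1 = kg of stainless scrap, x2 = kg of scrap grade B.
Minimise 1.17x1 + 0.27x2 s.t.:
  178x1 + 1x2 ≥ 400   (chromium)
  0.6x1 + 3.3x2 ≥ 8   (carbon)
  x1, x2 ≥ 0.
Both inputs are positive at the optimum. Binding constraints: chromium and carbon.
Solving gives x1 = 2.236, x2 = 2.018.
Objective = 1.17·2.236 + 0.27·2.018 = 3.1610.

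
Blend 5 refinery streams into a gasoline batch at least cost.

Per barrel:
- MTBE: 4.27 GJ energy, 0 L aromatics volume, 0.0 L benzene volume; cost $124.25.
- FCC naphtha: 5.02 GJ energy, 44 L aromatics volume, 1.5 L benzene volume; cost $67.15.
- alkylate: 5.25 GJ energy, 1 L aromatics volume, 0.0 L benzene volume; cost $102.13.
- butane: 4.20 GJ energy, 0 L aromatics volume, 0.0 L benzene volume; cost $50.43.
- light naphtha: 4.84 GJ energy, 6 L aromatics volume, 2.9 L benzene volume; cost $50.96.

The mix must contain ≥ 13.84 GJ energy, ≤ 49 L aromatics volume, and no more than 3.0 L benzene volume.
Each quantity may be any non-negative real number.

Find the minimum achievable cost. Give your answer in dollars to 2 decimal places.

$158.78

Set it up as a linear program. Let x1 = barrels of MTBE, x2 = barrels of FCC naphtha, x3 = barrels of alkylate, x4 = barrels of butane, x5 = barrels of light naphtha.
Minimize 124.25x1 + 67.15x2 + 102.13x3 + 50.43x4 + 50.96x5 subject to:
  4.27x1 + 5.02x2 + 5.25x3 + 4.2x4 + 4.84x5 ≥ 13.84   (energy)
  44x2 + 1x3 + 6x5 ≤ 49   (aromatics volume)
  1.5x2 + 2.9x5 ≤ 3   (benzene volume)
  x1, x2, x3, x4, x5 ≥ 0.
The optimal basis is {butane, light naphtha}; MTBE, FCC naphtha, alkylate drop out. There the energy and benzene volume constraints are tight.
That vertex is x4 = 2.1031, x5 = 1.0345.
Cost = 50.43·2.1031 + 50.96·1.0345 = 158.7775.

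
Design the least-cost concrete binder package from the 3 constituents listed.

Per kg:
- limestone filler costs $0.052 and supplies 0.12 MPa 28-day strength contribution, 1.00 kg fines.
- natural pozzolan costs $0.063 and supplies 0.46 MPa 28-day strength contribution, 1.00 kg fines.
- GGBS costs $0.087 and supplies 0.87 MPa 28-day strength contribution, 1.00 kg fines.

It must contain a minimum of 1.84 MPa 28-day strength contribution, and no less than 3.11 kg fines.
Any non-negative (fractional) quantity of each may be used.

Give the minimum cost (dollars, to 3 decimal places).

Let x1 = kg of limestone filler, x2 = kg of natural pozzolan, x3 = kg of GGBS.
min 0.052x1 + 0.063x2 + 0.087x3 with:
  0.12x1 + 0.46x2 + 0.87x3 ≥ 1.84   (28-day strength contribution)
  1x1 + 1x2 + 1x3 ≥ 3.11   (fines)
  x1, x2, x3 ≥ 0.
The cheapest feasible vertex uses only natural pozzolan, GGBS; limestone filler is not used. The 28-day strength contribution and fines requirements are met with equality.
Solving gives x2 = 2.111, x3 = 0.9985.
Total cost: 0.063·2.111 + 0.087·0.9985 = 0.21986.

$0.220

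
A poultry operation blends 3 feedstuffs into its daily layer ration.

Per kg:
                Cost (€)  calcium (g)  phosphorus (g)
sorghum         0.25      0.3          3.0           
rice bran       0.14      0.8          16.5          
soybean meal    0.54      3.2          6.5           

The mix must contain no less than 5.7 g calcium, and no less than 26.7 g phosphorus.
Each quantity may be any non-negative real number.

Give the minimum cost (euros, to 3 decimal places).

€0.967

Let x1 = kg of sorghum, x2 = kg of rice bran, x3 = kg of soybean meal.
Minimise 0.25x1 + 0.14x2 + 0.54x3 subject to:
  0.3x1 + 0.8x2 + 3.2x3 ≥ 5.7   (calcium)
  3x1 + 16.5x2 + 6.5x3 ≥ 26.7   (phosphorus)
  x1, x2, x3 ≥ 0.
The cheapest feasible vertex uses only rice bran, soybean meal; sorghum is not used. There the calcium and phosphorus constraints are tight.
Optimal quantities: rice bran = 1.017 kg, soybean meal = 1.527 kg.
Cost = 0.14·1.017 + 0.54·1.527 = 0.96696.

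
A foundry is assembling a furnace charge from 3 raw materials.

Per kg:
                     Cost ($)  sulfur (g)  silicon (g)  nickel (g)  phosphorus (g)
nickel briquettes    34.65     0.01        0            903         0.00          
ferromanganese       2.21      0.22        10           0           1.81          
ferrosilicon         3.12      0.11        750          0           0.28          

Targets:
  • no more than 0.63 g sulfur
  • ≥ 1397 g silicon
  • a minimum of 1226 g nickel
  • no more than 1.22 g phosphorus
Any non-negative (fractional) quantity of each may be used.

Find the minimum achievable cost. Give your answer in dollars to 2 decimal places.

Let x1 = kg of nickel briquettes, x2 = kg of ferromanganese, x3 = kg of ferrosilicon.
min 34.65x1 + 2.21x2 + 3.12x3 subject to:
  0.01x1 + 0.22x2 + 0.11x3 ≤ 0.63   (sulfur)
  10x2 + 750x3 ≥ 1397   (silicon)
  903x1 ≥ 1226   (nickel)
  1.81x2 + 0.28x3 ≤ 1.22   (phosphorus)
  x1, x2, x3 ≥ 0.
The cheapest feasible vertex uses only nickel briquettes, ferrosilicon; ferromanganese is not used. Binding constraints: silicon and nickel.
Optimal quantities: nickel briquettes = 1.3577 kg, ferrosilicon = 1.8627 kg.
Cost = 34.65·1.3577 + 3.12·1.8627 = 52.8559.

$52.86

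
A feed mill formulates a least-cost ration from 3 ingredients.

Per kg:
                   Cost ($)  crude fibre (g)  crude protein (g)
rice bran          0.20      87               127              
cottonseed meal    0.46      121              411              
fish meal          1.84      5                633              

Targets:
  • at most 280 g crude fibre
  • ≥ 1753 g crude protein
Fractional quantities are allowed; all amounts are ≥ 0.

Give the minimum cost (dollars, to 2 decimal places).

$3.44

Treat it as an LP. Let x1 = kg of rice bran, x2 = kg of cottonseed meal, x3 = kg of fish meal.
Minimize 0.2x1 + 0.46x2 + 1.84x3 s.t.:
  87x1 + 121x2 + 5x3 ≤ 280   (crude fibre)
  127x1 + 411x2 + 633x3 ≥ 1753   (crude protein)
  x1, x2, x3 ≥ 0.
The minimum-cost mix takes nothing from rice bran — only cottonseed meal, fish meal. There the crude fibre and crude protein constraints are tight.
Optimal quantities: cottonseed meal = 2.26 kg, fish meal = 1.302 kg.
Hence cost = 0.46·2.26 + 1.84·1.302 = $3.4353.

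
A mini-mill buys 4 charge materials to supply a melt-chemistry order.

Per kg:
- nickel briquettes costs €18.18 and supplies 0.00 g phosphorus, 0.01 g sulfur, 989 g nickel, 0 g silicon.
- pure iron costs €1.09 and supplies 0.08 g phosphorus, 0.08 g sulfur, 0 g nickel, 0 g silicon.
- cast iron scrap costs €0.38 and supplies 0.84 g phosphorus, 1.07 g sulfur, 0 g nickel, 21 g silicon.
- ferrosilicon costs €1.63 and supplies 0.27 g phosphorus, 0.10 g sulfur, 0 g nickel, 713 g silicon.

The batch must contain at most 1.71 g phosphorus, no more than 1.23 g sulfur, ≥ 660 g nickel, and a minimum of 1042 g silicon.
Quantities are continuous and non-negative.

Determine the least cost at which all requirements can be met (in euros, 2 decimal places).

€14.51

Let x1 = kg of nickel briquettes, x2 = kg of pure iron, x3 = kg of cast iron scrap, x4 = kg of ferrosilicon.
Minimize 18.18x1 + 1.09x2 + 0.38x3 + 1.63x4 subject to:
  0.08x2 + 0.84x3 + 0.27x4 ≤ 1.71   (phosphorus)
  0.01x1 + 0.08x2 + 1.07x3 + 0.1x4 ≤ 1.23   (sulfur)
  989x1 ≥ 660   (nickel)
  21x3 + 713x4 ≥ 1042   (silicon)
  x1, x2, x3, x4 ≥ 0.
The minimum-cost mix takes nothing from pure iron, cast iron scrap — only nickel briquettes, ferrosilicon. There the nickel and silicon constraints are tight.
So nickel briquettes = 0.6673 kg, ferrosilicon = 1.461 kg.
Total cost: 18.18·0.6673 + 1.63·1.461 = 14.5129.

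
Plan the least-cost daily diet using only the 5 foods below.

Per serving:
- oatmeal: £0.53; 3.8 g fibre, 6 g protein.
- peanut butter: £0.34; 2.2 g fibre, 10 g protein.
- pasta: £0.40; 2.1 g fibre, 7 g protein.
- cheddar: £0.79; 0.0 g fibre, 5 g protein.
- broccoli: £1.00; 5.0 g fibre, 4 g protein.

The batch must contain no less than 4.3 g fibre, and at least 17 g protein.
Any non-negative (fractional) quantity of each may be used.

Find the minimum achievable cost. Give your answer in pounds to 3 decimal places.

Set it up as a linear program. Let x1 = servings of oatmeal, x2 = servings of peanut butter, x3 = servings of pasta, x4 = servings of cheddar, x5 = servings of broccoli.
Minimise 0.53x1 + 0.34x2 + 0.4x3 + 0.79x4 + 1x5 with:
  3.8x1 + 2.2x2 + 2.1x3 + 5x5 ≥ 4.3   (fibre)
  6x1 + 10x2 + 7x3 + 5x4 + 4x5 ≥ 17   (protein)
  x1, x2, x3, x4, x5 ≥ 0.
The optimal basis is {oatmeal, peanut butter}; pasta, cheddar, broccoli drop out. The fibre and protein requirements are met with equality.
Optimal quantities: oatmeal = 0.2258 servings, peanut butter = 1.565 servings.
Hence cost = 0.53·0.2258 + 0.34·1.565 = £0.65177.

£0.652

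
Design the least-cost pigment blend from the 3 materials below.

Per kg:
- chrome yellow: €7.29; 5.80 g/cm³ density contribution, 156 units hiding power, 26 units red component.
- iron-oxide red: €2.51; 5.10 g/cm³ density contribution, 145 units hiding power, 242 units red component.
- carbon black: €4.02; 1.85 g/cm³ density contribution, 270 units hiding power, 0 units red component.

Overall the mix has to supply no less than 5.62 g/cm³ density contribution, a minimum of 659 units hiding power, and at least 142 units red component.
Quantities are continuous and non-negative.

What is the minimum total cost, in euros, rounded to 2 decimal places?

€10.02

Treat it as an LP. Let x1 = kg of chrome yellow, x2 = kg of iron-oxide red, x3 = kg of carbon black.
Minimize 7.29x1 + 2.51x2 + 4.02x3 subject to:
  5.8x1 + 5.1x2 + 1.85x3 ≥ 5.62   (density contribution)
  156x1 + 145x2 + 270x3 ≥ 659   (hiding power)
  26x1 + 242x2 ≥ 142   (red component)
  x1, x2, x3 ≥ 0.
The cheapest feasible vertex uses only iron-oxide red, carbon black; chrome yellow is not used. The hiding power and red component requirements are met with equality.
Solving gives x2 = 0.5868, x3 = 2.126.
Hence cost = 2.51·0.5868 + 4.02·2.126 = €10.0194.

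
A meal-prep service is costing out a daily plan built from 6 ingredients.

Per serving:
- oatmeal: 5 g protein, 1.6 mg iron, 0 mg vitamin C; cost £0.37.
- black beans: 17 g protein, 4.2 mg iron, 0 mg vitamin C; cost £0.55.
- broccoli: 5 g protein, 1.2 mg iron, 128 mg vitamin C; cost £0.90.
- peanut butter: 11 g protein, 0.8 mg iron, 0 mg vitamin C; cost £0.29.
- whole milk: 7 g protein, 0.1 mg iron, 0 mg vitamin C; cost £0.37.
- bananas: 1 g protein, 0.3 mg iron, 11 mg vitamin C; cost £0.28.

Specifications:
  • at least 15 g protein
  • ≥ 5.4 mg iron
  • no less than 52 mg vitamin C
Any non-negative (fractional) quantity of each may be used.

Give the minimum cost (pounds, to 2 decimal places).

Set it up as a linear program. Let x1 = servings of oatmeal, x2 = servings of black beans, x3 = servings of broccoli, x4 = servings of peanut butter, x5 = servings of whole milk, x6 = servings of bananas.
Minimize 0.37x1 + 0.55x2 + 0.9x3 + 0.29x4 + 0.37x5 + 0.28x6 subject to:
  5x1 + 17x2 + 5x3 + 11x4 + 7x5 + 1x6 ≥ 15   (protein)
  1.6x1 + 4.2x2 + 1.2x3 + 0.8x4 + 0.1x5 + 0.3x6 ≥ 5.4   (iron)
  128x3 + 11x6 ≥ 52   (vitamin C)
  x1, x2, x3, x4, x5, x6 ≥ 0.
The minimum-cost mix takes nothing from oatmeal, peanut butter, whole milk, bananas — only black beans, broccoli. There the iron and vitamin C constraints are tight.
Optimal quantities: black beans = 1.17 servings, broccoli = 0.4062 servings.
Cost = 0.55·1.17 + 0.9·0.4062 = 1.0091.

£1.01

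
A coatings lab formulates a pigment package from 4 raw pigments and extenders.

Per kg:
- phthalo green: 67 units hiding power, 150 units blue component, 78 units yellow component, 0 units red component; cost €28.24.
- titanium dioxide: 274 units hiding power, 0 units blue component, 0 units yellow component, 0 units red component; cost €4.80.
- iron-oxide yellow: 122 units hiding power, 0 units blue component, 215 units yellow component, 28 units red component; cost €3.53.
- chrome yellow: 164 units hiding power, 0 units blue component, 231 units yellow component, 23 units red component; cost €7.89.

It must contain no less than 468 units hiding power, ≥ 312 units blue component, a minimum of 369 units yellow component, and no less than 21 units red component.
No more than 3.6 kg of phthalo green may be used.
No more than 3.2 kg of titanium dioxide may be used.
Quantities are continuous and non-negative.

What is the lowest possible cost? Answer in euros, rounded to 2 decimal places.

€65.84

Let x1 = kg of phthalo green, x2 = kg of titanium dioxide, x3 = kg of iron-oxide yellow, x4 = kg of chrome yellow.
Minimize 28.24x1 + 4.8x2 + 3.53x3 + 7.89x4 subject to:
  67x1 + 274x2 + 122x3 + 164x4 ≥ 468   (hiding power)
  150x1 ≥ 312   (blue component)
  78x1 + 215x3 + 231x4 ≥ 369   (yellow component)
  28x3 + 23x4 ≥ 21   (red component)
  x1 ≤ 3.6
  x2 ≤ 3.2
  x1, x2, x3, x4 ≥ 0.
The optimal basis is {phthalo green, titanium dioxide, iron-oxide yellow}; chrome yellow drops out. The hiding power, blue component, yellow component requirements are met with equality.
Optimal quantities: phthalo green = 2.08 kg, titanium dioxide = 0.7712 kg, iron-oxide yellow = 0.9617 kg.
Total cost: 28.24·2.08 + 4.8·0.7712 + 3.53·0.9617 = 65.8358.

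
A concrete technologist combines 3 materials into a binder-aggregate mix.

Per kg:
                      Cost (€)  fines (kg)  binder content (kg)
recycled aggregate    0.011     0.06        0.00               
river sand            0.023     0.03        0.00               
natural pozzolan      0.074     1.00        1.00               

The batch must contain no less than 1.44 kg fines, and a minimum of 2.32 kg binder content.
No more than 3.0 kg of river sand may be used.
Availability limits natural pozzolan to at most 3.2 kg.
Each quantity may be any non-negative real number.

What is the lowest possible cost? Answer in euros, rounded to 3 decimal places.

Set it up as a linear program. Let x1 = kg of recycled aggregate, x2 = kg of river sand, x3 = kg of natural pozzolan.
min 0.011x1 + 0.023x2 + 0.074x3 with:
  0.06x1 + 0.03x2 + 1x3 ≥ 1.44   (fines)
  1x3 ≥ 2.32   (binder content)
  x2 ≤ 3
  x3 ≤ 3.2
  x1, x2, x3 ≥ 0.
The optimal basis is {natural pozzolan}; recycled aggregate, river sand drop out. Binding constraint: binder content.
Solving gives x3 = 2.32.
Cost = 0.074·2.32 = 0.17168.

€0.172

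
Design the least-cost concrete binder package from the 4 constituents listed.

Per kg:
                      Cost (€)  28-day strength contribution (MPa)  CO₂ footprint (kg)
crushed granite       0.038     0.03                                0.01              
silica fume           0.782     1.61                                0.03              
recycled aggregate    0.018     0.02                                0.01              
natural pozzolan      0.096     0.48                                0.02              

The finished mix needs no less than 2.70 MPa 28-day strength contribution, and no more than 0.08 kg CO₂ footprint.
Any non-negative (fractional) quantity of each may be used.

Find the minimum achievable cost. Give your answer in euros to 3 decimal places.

Set it up as a linear program. Let x1 = kg of crushed granite, x2 = kg of silica fume, x3 = kg of recycled aggregate, x4 = kg of natural pozzolan.
min 0.038x1 + 0.782x2 + 0.018x3 + 0.096x4 s.t.:
  0.03x1 + 1.61x2 + 0.02x3 + 0.48x4 ≥ 2.7   (28-day strength contribution)
  0.01x1 + 0.03x2 + 0.01x3 + 0.02x4 ≤ 0.08   (CO₂ footprint)
  x1, x2, x3, x4 ≥ 0.
At the optimum only silica fume, natural pozzolan are positive (crushed granite, recycled aggregate = 0). Binding constraints: 28-day strength contribution and CO₂ footprint.
So silica fume = 0.8764 kg, natural pozzolan = 2.685 kg.
Cost = 0.782·0.8764 + 0.096·2.685 = 0.94310.

€0.943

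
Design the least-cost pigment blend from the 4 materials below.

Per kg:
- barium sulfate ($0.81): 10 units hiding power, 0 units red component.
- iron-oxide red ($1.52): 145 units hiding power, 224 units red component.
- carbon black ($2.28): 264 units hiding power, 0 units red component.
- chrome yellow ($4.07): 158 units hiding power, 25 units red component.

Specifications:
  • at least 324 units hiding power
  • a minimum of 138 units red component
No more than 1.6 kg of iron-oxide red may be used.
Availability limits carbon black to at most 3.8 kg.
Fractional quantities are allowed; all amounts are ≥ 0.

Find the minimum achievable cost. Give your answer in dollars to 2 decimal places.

$2.96

Let x1 = kg of barium sulfate, x2 = kg of iron-oxide red, x3 = kg of carbon black, x4 = kg of chrome yellow.
Minimise 0.81x1 + 1.52x2 + 2.28x3 + 4.07x4 with:
  10x1 + 145x2 + 264x3 + 158x4 ≥ 324   (hiding power)
  224x2 + 25x4 ≥ 138   (red component)
  x2 ≤ 1.6
  x3 ≤ 3.8
  x1, x2, x3, x4 ≥ 0.
The cheapest feasible vertex uses only iron-oxide red, carbon black; barium sulfate, chrome yellow are not used. The hiding power and red component requirements are met with equality.
That vertex is x2 = 0.6161, x3 = 0.8889.
Cost = 1.52·0.6161 + 2.28·0.8889 = 2.9632.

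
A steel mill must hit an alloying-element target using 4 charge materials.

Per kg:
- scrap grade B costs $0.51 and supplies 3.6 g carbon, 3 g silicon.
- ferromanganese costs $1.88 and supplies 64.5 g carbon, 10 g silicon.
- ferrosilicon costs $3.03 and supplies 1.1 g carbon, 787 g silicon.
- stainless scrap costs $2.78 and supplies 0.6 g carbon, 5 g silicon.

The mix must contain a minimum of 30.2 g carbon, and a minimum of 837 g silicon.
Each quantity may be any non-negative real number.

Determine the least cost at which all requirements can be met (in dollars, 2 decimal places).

$4.05

Set it up as a linear program. Let x1 = kg of scrap grade B, x2 = kg of ferromanganese, x3 = kg of ferrosilicon, x4 = kg of stainless scrap.
Minimise 0.51x1 + 1.88x2 + 3.03x3 + 2.78x4 s.t.:
  3.6x1 + 64.5x2 + 1.1x3 + 0.6x4 ≥ 30.2   (carbon)
  3x1 + 10x2 + 787x3 + 5x4 ≥ 837   (silicon)
  x1, x2, x3, x4 ≥ 0.
The minimum-cost mix takes nothing from scrap grade B, stainless scrap — only ferromanganese, ferrosilicon. The carbon and silicon requirements are met with equality.
Optimal quantities: ferromanganese = 0.4502 kg, ferrosilicon = 1.058 kg.
Cost = 1.88·0.4502 + 3.03·1.058 = 4.0521.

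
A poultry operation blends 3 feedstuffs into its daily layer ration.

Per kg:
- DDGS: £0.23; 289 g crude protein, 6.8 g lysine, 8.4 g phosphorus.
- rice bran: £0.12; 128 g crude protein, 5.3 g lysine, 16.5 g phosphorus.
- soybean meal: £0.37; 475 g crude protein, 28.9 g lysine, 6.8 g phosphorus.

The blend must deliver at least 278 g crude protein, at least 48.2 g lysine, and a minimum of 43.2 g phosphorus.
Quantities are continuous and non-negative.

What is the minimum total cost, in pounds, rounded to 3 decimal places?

Let x1 = kg of DDGS, x2 = kg of rice bran, x3 = kg of soybean meal.
Minimize 0.23x1 + 0.12x2 + 0.37x3 with:
  289x1 + 128x2 + 475x3 ≥ 278   (crude protein)
  6.8x1 + 5.3x2 + 28.9x3 ≥ 48.2   (lysine)
  8.4x1 + 16.5x2 + 6.8x3 ≥ 43.2   (phosphorus)
  x1, x2, x3 ≥ 0.
The minimum-cost mix takes nothing from DDGS — only rice bran, soybean meal. There the lysine and phosphorus constraints are tight.
That vertex is x2 = 2.089, x3 = 1.285.
Cost = 0.12·2.089 + 0.37·1.285 = 0.72613.

£0.726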